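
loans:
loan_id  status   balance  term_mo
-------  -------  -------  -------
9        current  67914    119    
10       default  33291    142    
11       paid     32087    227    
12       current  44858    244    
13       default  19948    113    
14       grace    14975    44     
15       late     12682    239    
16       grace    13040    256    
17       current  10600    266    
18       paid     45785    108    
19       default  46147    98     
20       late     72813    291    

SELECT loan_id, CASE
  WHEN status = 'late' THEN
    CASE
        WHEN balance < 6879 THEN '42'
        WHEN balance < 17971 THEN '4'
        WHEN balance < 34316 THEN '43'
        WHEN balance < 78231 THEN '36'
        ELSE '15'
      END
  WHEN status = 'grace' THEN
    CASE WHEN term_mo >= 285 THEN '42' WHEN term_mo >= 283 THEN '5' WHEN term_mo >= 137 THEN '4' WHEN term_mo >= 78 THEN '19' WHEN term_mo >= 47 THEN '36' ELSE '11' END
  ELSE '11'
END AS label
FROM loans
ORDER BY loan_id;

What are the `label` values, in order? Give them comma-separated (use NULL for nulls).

loan_id=9: status='current' → outer ELSE → 11
loan_id=10: status='default' → outer ELSE → 11
loan_id=11: status='paid' → outer ELSE → 11
loan_id=12: status='current' → outer ELSE → 11
loan_id=13: status='default' → outer ELSE → 11
loan_id=14: status='grace' → inner[ELSE] → 11
loan_id=15: status='late' → inner[balance < 17971] → 4
loan_id=16: status='grace' → inner[term_mo >= 137] → 4
loan_id=17: status='current' → outer ELSE → 11
loan_id=18: status='paid' → outer ELSE → 11
loan_id=19: status='default' → outer ELSE → 11
loan_id=20: status='late' → inner[balance < 78231] → 36

11, 11, 11, 11, 11, 11, 4, 4, 11, 11, 11, 36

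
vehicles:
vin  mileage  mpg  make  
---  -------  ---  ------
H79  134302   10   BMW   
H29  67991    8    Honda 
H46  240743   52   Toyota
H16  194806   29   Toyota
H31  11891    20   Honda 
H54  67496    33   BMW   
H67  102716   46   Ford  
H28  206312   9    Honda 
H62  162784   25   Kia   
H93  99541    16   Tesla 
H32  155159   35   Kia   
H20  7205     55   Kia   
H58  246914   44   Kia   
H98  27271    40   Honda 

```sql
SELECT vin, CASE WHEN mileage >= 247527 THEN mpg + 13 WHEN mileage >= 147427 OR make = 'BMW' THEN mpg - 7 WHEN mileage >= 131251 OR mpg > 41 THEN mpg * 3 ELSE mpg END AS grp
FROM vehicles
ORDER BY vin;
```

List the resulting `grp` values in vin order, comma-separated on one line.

vin=H16: mileage >= 147427 OR make = 'BMW' → 22
vin=H20: mileage >= 131251 OR mpg > 41 → 165
vin=H28: mileage >= 147427 OR make = 'BMW' → 2
vin=H29: ELSE → 8
vin=H31: ELSE → 20
vin=H32: mileage >= 147427 OR make = 'BMW' → 28
vin=H46: mileage >= 147427 OR make = 'BMW' → 45
vin=H54: mileage >= 147427 OR make = 'BMW' → 26
vin=H58: mileage >= 147427 OR make = 'BMW' → 37
vin=H62: mileage >= 147427 OR make = 'BMW' → 18
vin=H67: mileage >= 131251 OR mpg > 41 → 138
vin=H79: mileage >= 147427 OR make = 'BMW' → 3
vin=H93: ELSE → 16
vin=H98: ELSE → 40

22, 165, 2, 8, 20, 28, 45, 26, 37, 18, 138, 3, 16, 40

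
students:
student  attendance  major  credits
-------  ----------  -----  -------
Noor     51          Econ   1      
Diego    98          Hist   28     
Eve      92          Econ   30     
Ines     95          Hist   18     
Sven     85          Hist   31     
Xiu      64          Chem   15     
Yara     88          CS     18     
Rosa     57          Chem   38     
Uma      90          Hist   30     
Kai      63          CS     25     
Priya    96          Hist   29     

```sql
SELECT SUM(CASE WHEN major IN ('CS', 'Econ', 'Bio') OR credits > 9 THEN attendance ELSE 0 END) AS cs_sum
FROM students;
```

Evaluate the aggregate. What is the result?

student=Noor: ✓ → 51
student=Diego: ✓ → 98
student=Eve: ✓ → 92
student=Ines: ✓ → 95
student=Sven: ✓ → 85
student=Xiu: ✓ → 64
student=Yara: ✓ → 88
student=Rosa: ✓ → 57
student=Uma: ✓ → 90
student=Kai: ✓ → 63
student=Priya: ✓ → 96
cs_sum = 51 + 98 + 92 + 95 + 85 + 64 + 88 + 57 + 90 + 63 + 96 = 879

879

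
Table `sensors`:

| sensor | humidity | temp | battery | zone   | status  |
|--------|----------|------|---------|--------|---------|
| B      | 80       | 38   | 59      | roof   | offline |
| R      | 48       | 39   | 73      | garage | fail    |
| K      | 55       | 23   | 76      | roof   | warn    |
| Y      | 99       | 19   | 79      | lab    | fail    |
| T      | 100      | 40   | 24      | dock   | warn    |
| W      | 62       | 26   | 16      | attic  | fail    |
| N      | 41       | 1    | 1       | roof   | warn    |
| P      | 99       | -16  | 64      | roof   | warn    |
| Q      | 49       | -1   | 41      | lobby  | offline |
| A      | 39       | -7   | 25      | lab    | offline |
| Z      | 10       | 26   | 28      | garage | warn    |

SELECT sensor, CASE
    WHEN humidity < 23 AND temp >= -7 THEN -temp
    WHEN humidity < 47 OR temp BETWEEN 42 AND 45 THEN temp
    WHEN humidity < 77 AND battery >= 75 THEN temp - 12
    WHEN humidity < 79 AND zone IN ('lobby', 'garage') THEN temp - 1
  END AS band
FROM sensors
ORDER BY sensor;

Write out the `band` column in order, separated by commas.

-7, NULL, 11, 1, NULL, -2, 38, NULL, NULL, NULL, -26

sensor=A: humidity < 47 OR temp BETWEEN 42 AND 45 → -7
sensor=B: (no match → NULL) → NULL
sensor=K: humidity < 77 AND battery >= 75 → 11
sensor=N: humidity < 47 OR temp BETWEEN 42 AND 45 → 1
sensor=P: (no match → NULL) → NULL
sensor=Q: humidity < 79 AND zone IN ('lobby', 'garage') → -2
sensor=R: humidity < 79 AND zone IN ('lobby', 'garage') → 38
sensor=T: (no match → NULL) → NULL
sensor=W: (no match → NULL) → NULL
sensor=Y: (no match → NULL) → NULL
sensor=Z: humidity < 23 AND temp >= -7 → -26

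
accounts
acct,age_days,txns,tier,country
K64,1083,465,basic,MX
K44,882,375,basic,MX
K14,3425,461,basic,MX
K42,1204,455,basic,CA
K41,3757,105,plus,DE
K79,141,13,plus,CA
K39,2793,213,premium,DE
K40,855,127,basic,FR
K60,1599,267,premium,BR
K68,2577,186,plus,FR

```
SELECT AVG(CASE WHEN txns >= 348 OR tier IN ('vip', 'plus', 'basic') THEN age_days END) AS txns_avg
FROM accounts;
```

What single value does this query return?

1740.5

acct=K64: ✓ → 1083
acct=K44: ✓ → 882
acct=K14: ✓ → 3425
acct=K42: ✓ → 1204
acct=K41: ✓ → 3757
acct=K79: ✓ → 141
acct=K39: ✗
acct=K40: ✓ → 855
acct=K60: ✗
acct=K68: ✓ → 2577
txns_avg = (1083 + 882 + 3425 + 1204 + 3757 + 141 + 855 + 2577) / 8 = 1740.5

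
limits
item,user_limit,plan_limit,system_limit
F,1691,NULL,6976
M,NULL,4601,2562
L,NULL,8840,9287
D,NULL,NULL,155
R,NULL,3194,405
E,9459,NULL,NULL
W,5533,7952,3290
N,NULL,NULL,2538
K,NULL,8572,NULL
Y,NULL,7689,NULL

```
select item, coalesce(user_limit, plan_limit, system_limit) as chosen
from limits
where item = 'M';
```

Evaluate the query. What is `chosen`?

4601

item = M: user_limit=NULL, plan_limit=4601, system_limit=2562.
user_limit=NULL, plan_limit=4601 → 4601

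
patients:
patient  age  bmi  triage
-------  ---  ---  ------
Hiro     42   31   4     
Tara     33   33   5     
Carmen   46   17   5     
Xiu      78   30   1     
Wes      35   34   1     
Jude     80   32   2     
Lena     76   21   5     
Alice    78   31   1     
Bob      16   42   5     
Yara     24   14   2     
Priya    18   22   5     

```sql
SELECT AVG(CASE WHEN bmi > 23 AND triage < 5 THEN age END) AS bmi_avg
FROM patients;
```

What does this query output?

patient=Hiro: ✓ → 42
patient=Tara: ✗
patient=Carmen: ✗
patient=Xiu: ✓ → 78
patient=Wes: ✓ → 35
patient=Jude: ✓ → 80
patient=Lena: ✗
patient=Alice: ✓ → 78
patient=Bob: ✗
patient=Yara: ✗
patient=Priya: ✗
bmi_avg = (42 + 78 + 35 + 80 + 78) / 5 = 62.6

62.6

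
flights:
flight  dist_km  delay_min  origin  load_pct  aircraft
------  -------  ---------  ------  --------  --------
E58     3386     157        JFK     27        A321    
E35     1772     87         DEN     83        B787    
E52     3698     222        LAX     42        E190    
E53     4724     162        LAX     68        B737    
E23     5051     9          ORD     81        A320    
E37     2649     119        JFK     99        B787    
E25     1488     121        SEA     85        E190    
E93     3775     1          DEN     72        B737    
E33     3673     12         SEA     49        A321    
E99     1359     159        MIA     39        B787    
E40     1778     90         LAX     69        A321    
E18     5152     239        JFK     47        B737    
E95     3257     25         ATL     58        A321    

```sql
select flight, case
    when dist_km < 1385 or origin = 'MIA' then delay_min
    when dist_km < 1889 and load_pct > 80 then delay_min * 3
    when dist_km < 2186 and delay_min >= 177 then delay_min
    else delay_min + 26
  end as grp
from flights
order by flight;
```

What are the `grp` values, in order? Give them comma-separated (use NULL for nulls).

flight=E18: ELSE → 265
flight=E23: ELSE → 35
flight=E25: dist_km < 1889 and load_pct > 80 → 363
flight=E33: ELSE → 38
flight=E35: dist_km < 1889 and load_pct > 80 → 261
flight=E37: ELSE → 145
flight=E40: ELSE → 116
flight=E52: ELSE → 248
flight=E53: ELSE → 188
flight=E58: ELSE → 183
flight=E93: ELSE → 27
flight=E95: ELSE → 51
flight=E99: dist_km < 1385 or origin = 'MIA' → 159

265, 35, 363, 38, 261, 145, 116, 248, 188, 183, 27, 51, 159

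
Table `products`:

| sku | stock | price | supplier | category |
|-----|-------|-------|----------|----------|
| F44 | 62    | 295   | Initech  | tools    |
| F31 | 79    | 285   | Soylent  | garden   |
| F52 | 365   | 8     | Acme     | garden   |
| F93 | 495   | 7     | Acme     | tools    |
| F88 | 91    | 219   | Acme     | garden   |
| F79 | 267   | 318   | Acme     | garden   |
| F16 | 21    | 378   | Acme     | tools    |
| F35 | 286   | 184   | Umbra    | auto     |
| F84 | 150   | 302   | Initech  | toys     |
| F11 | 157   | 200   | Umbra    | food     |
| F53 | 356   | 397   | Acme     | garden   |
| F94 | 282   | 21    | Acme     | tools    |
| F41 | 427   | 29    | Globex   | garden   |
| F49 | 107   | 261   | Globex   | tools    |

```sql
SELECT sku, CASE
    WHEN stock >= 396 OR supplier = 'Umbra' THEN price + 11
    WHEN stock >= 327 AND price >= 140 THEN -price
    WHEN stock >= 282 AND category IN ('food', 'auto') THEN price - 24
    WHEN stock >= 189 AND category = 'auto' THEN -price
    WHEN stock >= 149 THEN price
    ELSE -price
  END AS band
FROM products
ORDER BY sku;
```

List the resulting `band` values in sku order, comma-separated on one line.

sku=F11: stock >= 396 OR supplier = 'Umbra' → 211
sku=F16: ELSE → -378
sku=F31: ELSE → -285
sku=F35: stock >= 396 OR supplier = 'Umbra' → 195
sku=F41: stock >= 396 OR supplier = 'Umbra' → 40
sku=F44: ELSE → -295
sku=F49: ELSE → -261
sku=F52: stock >= 149 → 8
sku=F53: stock >= 327 AND price >= 140 → -397
sku=F79: stock >= 149 → 318
sku=F84: stock >= 149 → 302
sku=F88: ELSE → -219
sku=F93: stock >= 396 OR supplier = 'Umbra' → 18
sku=F94: stock >= 149 → 21

211, -378, -285, 195, 40, -295, -261, 8, -397, 318, 302, -219, 18, 21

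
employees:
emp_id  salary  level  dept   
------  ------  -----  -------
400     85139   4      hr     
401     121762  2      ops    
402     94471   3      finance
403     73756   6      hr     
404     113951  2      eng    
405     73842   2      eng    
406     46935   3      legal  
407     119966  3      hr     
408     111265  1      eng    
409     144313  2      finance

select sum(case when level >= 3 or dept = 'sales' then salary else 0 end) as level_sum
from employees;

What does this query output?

420267

emp_id=400: ✓ → 85139
emp_id=401: ✗
emp_id=402: ✓ → 94471
emp_id=403: ✓ → 73756
emp_id=404: ✗
emp_id=405: ✗
emp_id=406: ✓ → 46935
emp_id=407: ✓ → 119966
emp_id=408: ✗
emp_id=409: ✗
level_sum = 85139 + 94471 + 73756 + 46935 + 119966 = 420267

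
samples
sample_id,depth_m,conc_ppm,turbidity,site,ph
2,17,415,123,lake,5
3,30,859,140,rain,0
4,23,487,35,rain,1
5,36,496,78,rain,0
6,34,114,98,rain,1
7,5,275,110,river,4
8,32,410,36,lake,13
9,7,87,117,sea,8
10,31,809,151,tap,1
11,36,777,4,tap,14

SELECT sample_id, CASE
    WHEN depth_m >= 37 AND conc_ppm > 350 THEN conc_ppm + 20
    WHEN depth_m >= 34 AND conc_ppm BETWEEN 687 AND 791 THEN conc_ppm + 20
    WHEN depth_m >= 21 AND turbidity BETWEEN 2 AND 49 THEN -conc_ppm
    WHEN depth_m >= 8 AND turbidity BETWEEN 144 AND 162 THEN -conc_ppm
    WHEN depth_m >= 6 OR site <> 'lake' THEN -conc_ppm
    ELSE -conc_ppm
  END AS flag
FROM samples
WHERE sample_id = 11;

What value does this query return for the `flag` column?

797

sample_id = 11: depth_m=36, conc_ppm=777, turbidity=4, site=tap, ph=14.
depth_m >= 37 AND conc_ppm > 350 → false
depth_m >= 34 AND conc_ppm BETWEEN 687 AND 791 → true → 797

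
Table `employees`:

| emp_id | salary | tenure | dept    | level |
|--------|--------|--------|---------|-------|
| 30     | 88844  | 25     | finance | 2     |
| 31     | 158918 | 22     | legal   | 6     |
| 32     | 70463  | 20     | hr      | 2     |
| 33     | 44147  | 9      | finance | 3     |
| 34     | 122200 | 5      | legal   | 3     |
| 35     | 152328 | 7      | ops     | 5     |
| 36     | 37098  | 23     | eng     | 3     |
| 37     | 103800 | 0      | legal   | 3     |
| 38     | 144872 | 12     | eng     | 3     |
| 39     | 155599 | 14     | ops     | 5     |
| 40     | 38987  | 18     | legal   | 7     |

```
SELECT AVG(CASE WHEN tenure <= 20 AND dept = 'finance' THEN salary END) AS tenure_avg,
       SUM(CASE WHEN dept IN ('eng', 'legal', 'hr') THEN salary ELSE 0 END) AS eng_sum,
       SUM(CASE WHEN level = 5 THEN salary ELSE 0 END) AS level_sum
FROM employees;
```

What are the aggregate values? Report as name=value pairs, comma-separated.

tenure_avg=44147, eng_sum=676338, level_sum=307927

[tenure_avg: tenure <= 20 AND dept = 'finance']
emp_id=30: ✗
emp_id=31: ✗
emp_id=32: ✗
emp_id=33: ✓ → 44147
emp_id=34: ✗
emp_id=35: ✗
emp_id=36: ✗
emp_id=37: ✗
emp_id=38: ✗
emp_id=39: ✗
emp_id=40: ✗
tenure_avg = 44147
—
[eng_sum: dept IN ('eng', 'legal', 'hr')]
emp_id=30: ✗
emp_id=31: ✓ → 158918
emp_id=32: ✓ → 70463
emp_id=33: ✗
emp_id=34: ✓ → 122200
emp_id=35: ✗
emp_id=36: ✓ → 37098
emp_id=37: ✓ → 103800
emp_id=38: ✓ → 144872
emp_id=39: ✗
emp_id=40: ✓ → 38987
eng_sum = 158918 + 70463 + 122200 + 37098 + 103800 + 144872 + 38987 = 676338
—
[level_sum: level = 5]
emp_id=30: ✗
emp_id=31: ✗
emp_id=32: ✗
emp_id=33: ✗
emp_id=34: ✗
emp_id=35: ✓ → 152328
emp_id=36: ✗
emp_id=37: ✗
emp_id=38: ✗
emp_id=39: ✓ → 155599
emp_id=40: ✗
level_sum = 152328 + 155599 = 307927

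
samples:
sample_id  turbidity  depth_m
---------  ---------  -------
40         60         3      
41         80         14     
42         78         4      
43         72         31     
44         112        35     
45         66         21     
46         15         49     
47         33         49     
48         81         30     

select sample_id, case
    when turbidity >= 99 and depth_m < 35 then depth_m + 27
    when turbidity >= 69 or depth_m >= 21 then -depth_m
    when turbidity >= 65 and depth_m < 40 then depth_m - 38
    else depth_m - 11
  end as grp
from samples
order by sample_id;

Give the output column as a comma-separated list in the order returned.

sample_id=40: ELSE → -8
sample_id=41: turbidity >= 69 or depth_m >= 21 → -14
sample_id=42: turbidity >= 69 or depth_m >= 21 → -4
sample_id=43: turbidity >= 69 or depth_m >= 21 → -31
sample_id=44: turbidity >= 69 or depth_m >= 21 → -35
sample_id=45: turbidity >= 69 or depth_m >= 21 → -21
sample_id=46: turbidity >= 69 or depth_m >= 21 → -49
sample_id=47: turbidity >= 69 or depth_m >= 21 → -49
sample_id=48: turbidity >= 69 or depth_m >= 21 → -30

-8, -14, -4, -31, -35, -21, -49, -49, -30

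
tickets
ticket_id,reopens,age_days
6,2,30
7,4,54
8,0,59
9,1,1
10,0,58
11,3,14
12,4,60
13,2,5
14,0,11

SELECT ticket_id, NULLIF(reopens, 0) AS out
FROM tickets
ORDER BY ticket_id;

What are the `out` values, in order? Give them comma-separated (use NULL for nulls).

2, 4, NULL, 1, NULL, 3, 4, 2, NULL

ticket_id=6: reopens=2 vs 0: differ → 2
ticket_id=7: reopens=4 vs 0: differ → 4
ticket_id=8: reopens=0 vs 0: equal → NULL
ticket_id=9: reopens=1 vs 0: differ → 1
ticket_id=10: reopens=0 vs 0: equal → NULL
ticket_id=11: reopens=3 vs 0: differ → 3
ticket_id=12: reopens=4 vs 0: differ → 4
ticket_id=13: reopens=2 vs 0: differ → 2
ticket_id=14: reopens=0 vs 0: equal → NULL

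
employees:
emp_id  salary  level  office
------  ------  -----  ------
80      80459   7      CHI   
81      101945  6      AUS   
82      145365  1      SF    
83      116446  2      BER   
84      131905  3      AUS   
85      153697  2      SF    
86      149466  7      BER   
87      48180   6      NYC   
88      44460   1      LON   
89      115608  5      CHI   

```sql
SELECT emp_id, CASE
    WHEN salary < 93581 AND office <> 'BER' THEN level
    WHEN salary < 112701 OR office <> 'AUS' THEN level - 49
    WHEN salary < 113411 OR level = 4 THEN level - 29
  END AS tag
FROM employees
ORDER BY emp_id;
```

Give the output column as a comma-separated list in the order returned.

7, -43, -48, -47, NULL, -47, -42, 6, 1, -44

emp_id=80: salary < 93581 AND office <> 'BER' → 7
emp_id=81: salary < 112701 OR office <> 'AUS' → -43
emp_id=82: salary < 112701 OR office <> 'AUS' → -48
emp_id=83: salary < 112701 OR office <> 'AUS' → -47
emp_id=84: (no match → NULL) → NULL
emp_id=85: salary < 112701 OR office <> 'AUS' → -47
emp_id=86: salary < 112701 OR office <> 'AUS' → -42
emp_id=87: salary < 93581 AND office <> 'BER' → 6
emp_id=88: salary < 93581 AND office <> 'BER' → 1
emp_id=89: salary < 112701 OR office <> 'AUS' → -44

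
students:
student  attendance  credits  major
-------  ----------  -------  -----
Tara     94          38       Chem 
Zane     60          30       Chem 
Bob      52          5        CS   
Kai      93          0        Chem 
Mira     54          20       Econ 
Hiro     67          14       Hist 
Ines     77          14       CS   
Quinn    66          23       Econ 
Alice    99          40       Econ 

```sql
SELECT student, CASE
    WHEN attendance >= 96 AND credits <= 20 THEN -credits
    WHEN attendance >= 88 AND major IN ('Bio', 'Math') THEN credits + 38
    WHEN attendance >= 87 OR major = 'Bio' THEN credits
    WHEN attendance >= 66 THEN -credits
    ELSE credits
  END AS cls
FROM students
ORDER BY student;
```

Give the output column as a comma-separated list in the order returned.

40, 5, -14, -14, 0, 20, -23, 38, 30

student=Alice: attendance >= 87 OR major = 'Bio' → 40
student=Bob: ELSE → 5
student=Hiro: attendance >= 66 → -14
student=Ines: attendance >= 66 → -14
student=Kai: attendance >= 87 OR major = 'Bio' → 0
student=Mira: ELSE → 20
student=Quinn: attendance >= 66 → -23
student=Tara: attendance >= 87 OR major = 'Bio' → 38
student=Zane: ELSE → 30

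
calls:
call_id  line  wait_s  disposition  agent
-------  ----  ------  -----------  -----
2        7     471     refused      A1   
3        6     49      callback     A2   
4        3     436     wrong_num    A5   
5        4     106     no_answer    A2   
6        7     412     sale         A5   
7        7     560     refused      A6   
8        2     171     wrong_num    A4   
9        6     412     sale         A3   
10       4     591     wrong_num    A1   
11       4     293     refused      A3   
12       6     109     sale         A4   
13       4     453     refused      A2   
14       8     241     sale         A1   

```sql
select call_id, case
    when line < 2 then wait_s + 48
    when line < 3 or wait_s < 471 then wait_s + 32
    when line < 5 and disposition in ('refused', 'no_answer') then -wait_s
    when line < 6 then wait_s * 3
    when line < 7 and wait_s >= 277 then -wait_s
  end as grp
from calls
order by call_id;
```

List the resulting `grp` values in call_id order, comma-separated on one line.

NULL, 81, 468, 138, 444, NULL, 203, 444, 1773, 325, 141, 485, 273

call_id=2: (no match → NULL) → NULL
call_id=3: line < 3 or wait_s < 471 → 81
call_id=4: line < 3 or wait_s < 471 → 468
call_id=5: line < 3 or wait_s < 471 → 138
call_id=6: line < 3 or wait_s < 471 → 444
call_id=7: (no match → NULL) → NULL
call_id=8: line < 3 or wait_s < 471 → 203
call_id=9: line < 3 or wait_s < 471 → 444
call_id=10: line < 6 → 1773
call_id=11: line < 3 or wait_s < 471 → 325
call_id=12: line < 3 or wait_s < 471 → 141
call_id=13: line < 3 or wait_s < 471 → 485
call_id=14: line < 3 or wait_s < 471 → 273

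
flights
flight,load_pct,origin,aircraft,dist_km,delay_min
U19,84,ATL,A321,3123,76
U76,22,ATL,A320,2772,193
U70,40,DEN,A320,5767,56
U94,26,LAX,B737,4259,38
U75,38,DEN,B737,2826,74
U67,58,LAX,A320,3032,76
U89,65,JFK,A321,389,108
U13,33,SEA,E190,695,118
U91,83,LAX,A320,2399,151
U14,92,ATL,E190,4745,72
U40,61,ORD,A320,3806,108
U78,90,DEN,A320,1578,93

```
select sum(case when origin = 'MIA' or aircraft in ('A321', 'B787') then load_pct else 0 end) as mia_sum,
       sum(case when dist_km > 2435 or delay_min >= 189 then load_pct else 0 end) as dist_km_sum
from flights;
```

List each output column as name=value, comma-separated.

mia_sum=149, dist_km_sum=421

[mia_sum: origin = 'MIA' or aircraft in ('A321', 'B787')]
flight=U19: ✓ → 84
flight=U76: ✗
flight=U70: ✗
flight=U94: ✗
flight=U75: ✗
flight=U67: ✗
flight=U89: ✓ → 65
flight=U13: ✗
flight=U91: ✗
flight=U14: ✗
flight=U40: ✗
flight=U78: ✗
mia_sum = 84 + 65 = 149
—
[dist_km_sum: dist_km > 2435 or delay_min >= 189]
flight=U19: ✓ → 84
flight=U76: ✓ → 22
flight=U70: ✓ → 40
flight=U94: ✓ → 26
flight=U75: ✓ → 38
flight=U67: ✓ → 58
flight=U89: ✗
flight=U13: ✗
flight=U91: ✗
flight=U14: ✓ → 92
flight=U40: ✓ → 61
flight=U78: ✗
dist_km_sum = 84 + 22 + 40 + 26 + 38 + 58 + 92 + 61 = 421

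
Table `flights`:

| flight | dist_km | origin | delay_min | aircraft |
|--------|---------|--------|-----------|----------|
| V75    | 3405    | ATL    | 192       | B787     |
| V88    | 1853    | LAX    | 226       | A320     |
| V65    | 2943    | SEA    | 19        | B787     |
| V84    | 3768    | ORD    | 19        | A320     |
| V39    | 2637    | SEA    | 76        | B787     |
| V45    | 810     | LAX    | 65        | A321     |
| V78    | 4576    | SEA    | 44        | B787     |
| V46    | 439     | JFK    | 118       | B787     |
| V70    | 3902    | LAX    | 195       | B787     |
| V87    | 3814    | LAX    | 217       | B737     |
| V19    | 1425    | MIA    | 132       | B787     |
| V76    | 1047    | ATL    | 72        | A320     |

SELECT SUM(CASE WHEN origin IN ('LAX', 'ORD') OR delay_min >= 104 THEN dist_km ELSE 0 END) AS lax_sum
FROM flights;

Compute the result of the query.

flight=V75: ✓ → 3405
flight=V88: ✓ → 1853
flight=V65: ✗
flight=V84: ✓ → 3768
flight=V39: ✗
flight=V45: ✓ → 810
flight=V78: ✗
flight=V46: ✓ → 439
flight=V70: ✓ → 3902
flight=V87: ✓ → 3814
flight=V19: ✓ → 1425
flight=V76: ✗
lax_sum = 3405 + 1853 + 3768 + 810 + 439 + 3902 + 3814 + 1425 = 19416

19416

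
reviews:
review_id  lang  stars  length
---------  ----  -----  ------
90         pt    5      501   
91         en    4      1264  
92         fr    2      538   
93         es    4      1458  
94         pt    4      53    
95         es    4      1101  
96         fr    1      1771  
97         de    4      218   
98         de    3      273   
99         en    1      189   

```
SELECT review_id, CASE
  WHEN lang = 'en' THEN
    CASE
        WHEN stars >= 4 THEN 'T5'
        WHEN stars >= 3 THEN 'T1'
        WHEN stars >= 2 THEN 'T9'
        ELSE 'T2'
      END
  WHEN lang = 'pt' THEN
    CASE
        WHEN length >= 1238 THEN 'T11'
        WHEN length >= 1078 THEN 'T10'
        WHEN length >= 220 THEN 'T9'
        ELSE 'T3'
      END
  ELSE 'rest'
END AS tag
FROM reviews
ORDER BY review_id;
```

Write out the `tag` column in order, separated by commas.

review_id=90: lang='pt' → inner[length >= 220] → T9
review_id=91: lang='en' → inner[stars >= 4] → T5
review_id=92: lang='fr' → outer ELSE → rest
review_id=93: lang='es' → outer ELSE → rest
review_id=94: lang='pt' → inner[ELSE] → T3
review_id=95: lang='es' → outer ELSE → rest
review_id=96: lang='fr' → outer ELSE → rest
review_id=97: lang='de' → outer ELSE → rest
review_id=98: lang='de' → outer ELSE → rest
review_id=99: lang='en' → inner[ELSE] → T2

T9, T5, rest, rest, T3, rest, rest, rest, rest, T2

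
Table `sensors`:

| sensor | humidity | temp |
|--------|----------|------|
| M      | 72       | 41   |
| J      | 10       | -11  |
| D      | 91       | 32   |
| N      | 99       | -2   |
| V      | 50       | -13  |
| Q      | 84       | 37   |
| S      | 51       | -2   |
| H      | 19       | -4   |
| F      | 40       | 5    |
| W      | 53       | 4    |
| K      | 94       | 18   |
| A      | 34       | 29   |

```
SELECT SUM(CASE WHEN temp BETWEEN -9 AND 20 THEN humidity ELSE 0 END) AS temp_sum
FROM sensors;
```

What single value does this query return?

356

sensor=M: ✗
sensor=J: ✗
sensor=D: ✗
sensor=N: ✓ → 99
sensor=V: ✗
sensor=Q: ✗
sensor=S: ✓ → 51
sensor=H: ✓ → 19
sensor=F: ✓ → 40
sensor=W: ✓ → 53
sensor=K: ✓ → 94
sensor=A: ✗
temp_sum = 99 + 51 + 19 + 40 + 53 + 94 = 356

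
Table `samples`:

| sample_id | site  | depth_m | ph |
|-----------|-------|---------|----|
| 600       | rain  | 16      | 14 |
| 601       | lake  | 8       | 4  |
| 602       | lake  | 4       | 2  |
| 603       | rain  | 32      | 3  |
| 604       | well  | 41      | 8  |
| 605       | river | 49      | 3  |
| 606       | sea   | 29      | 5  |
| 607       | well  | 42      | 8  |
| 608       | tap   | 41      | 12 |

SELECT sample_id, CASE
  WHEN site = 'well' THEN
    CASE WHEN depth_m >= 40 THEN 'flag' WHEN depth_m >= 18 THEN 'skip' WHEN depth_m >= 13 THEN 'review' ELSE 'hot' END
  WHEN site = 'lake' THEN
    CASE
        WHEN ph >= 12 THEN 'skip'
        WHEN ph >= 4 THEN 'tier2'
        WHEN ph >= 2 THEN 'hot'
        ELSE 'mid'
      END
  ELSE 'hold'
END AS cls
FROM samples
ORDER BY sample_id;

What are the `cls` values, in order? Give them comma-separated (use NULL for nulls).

sample_id=600: site='rain' → outer ELSE → hold
sample_id=601: site='lake' → inner[ph >= 4] → tier2
sample_id=602: site='lake' → inner[ph >= 2] → hot
sample_id=603: site='rain' → outer ELSE → hold
sample_id=604: site='well' → inner[depth_m >= 40] → flag
sample_id=605: site='river' → outer ELSE → hold
sample_id=606: site='sea' → outer ELSE → hold
sample_id=607: site='well' → inner[depth_m >= 40] → flag
sample_id=608: site='tap' → outer ELSE → hold

hold, tier2, hot, hold, flag, hold, hold, flag, hold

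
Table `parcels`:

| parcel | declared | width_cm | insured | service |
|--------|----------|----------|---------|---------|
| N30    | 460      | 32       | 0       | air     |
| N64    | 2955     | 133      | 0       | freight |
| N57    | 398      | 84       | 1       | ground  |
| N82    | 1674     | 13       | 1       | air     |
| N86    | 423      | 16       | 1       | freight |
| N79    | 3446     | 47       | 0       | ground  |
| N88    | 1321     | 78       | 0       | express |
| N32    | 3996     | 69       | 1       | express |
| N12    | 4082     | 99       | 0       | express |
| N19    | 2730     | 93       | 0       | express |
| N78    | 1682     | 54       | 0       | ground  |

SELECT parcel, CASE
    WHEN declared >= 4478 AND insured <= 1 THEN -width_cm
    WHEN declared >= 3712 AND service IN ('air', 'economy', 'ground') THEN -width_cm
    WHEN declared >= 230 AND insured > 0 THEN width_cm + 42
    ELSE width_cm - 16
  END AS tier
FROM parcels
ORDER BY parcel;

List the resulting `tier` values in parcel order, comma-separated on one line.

parcel=N12: ELSE → 83
parcel=N19: ELSE → 77
parcel=N30: ELSE → 16
parcel=N32: declared >= 230 AND insured > 0 → 111
parcel=N57: declared >= 230 AND insured > 0 → 126
parcel=N64: ELSE → 117
parcel=N78: ELSE → 38
parcel=N79: ELSE → 31
parcel=N82: declared >= 230 AND insured > 0 → 55
parcel=N86: declared >= 230 AND insured > 0 → 58
parcel=N88: ELSE → 62

83, 77, 16, 111, 126, 117, 38, 31, 55, 58, 62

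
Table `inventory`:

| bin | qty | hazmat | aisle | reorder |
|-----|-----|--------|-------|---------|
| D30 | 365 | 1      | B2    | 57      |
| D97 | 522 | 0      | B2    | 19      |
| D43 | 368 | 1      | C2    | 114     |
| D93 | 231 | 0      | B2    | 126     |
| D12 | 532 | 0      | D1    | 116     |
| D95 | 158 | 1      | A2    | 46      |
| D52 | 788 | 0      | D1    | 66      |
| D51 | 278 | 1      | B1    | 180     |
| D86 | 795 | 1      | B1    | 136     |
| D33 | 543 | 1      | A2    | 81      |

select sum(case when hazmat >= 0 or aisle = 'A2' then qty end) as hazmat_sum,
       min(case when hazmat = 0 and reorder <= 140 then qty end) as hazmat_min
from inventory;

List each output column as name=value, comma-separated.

hazmat_sum=4580, hazmat_min=231

[hazmat_sum: hazmat >= 0 or aisle = 'A2']
bin=D30: ✓ → 365
bin=D97: ✓ → 522
bin=D43: ✓ → 368
bin=D93: ✓ → 231
bin=D12: ✓ → 532
bin=D95: ✓ → 158
bin=D52: ✓ → 788
bin=D51: ✓ → 278
bin=D86: ✓ → 795
bin=D33: ✓ → 543
hazmat_sum = 365 + 522 + 368 + 231 + 532 + 158 + 788 + 278 + 795 + 543 = 4580
—
[hazmat_min: hazmat = 0 and reorder <= 140]
bin=D30: ✗
bin=D97: ✓ → 522
bin=D43: ✗
bin=D93: ✓ → 231
bin=D12: ✓ → 532
bin=D95: ✗
bin=D52: ✓ → 788
bin=D51: ✗
bin=D86: ✗
bin=D33: ✗
hazmat_min = MIN(522, 231, 532, 788) = 231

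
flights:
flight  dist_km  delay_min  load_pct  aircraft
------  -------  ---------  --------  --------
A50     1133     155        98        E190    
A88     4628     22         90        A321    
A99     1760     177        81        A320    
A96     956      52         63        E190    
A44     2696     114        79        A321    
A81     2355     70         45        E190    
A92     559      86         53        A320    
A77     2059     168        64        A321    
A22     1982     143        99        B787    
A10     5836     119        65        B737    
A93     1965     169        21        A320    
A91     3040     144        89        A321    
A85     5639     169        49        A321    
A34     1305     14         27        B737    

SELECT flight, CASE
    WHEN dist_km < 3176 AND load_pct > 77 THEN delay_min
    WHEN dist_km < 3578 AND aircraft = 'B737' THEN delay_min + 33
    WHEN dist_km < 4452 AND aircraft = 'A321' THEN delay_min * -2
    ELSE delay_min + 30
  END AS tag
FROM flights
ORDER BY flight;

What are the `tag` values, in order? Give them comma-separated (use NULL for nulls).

flight=A10: ELSE → 149
flight=A22: dist_km < 3176 AND load_pct > 77 → 143
flight=A34: dist_km < 3578 AND aircraft = 'B737' → 47
flight=A44: dist_km < 3176 AND load_pct > 77 → 114
flight=A50: dist_km < 3176 AND load_pct > 77 → 155
flight=A77: dist_km < 4452 AND aircraft = 'A321' → -336
flight=A81: ELSE → 100
flight=A85: ELSE → 199
flight=A88: ELSE → 52
flight=A91: dist_km < 3176 AND load_pct > 77 → 144
flight=A92: ELSE → 116
flight=A93: ELSE → 199
flight=A96: ELSE → 82
flight=A99: dist_km < 3176 AND load_pct > 77 → 177

149, 143, 47, 114, 155, -336, 100, 199, 52, 144, 116, 199, 82, 177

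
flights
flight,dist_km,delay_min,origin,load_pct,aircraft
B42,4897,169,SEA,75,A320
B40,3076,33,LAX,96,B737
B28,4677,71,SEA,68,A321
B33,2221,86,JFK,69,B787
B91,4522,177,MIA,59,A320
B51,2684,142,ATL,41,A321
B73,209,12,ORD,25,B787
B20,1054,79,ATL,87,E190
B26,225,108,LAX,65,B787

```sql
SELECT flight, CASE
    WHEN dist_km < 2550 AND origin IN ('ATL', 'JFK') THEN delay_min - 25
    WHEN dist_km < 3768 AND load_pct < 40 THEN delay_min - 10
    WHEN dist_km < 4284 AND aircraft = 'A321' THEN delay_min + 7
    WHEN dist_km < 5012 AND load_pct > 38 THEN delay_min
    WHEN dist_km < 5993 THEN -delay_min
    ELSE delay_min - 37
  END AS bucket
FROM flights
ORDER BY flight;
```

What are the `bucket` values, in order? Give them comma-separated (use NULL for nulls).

54, 108, 71, 61, 33, 169, 149, 2, 177

flight=B20: dist_km < 2550 AND origin IN ('ATL', 'JFK') → 54
flight=B26: dist_km < 5012 AND load_pct > 38 → 108
flight=B28: dist_km < 5012 AND load_pct > 38 → 71
flight=B33: dist_km < 2550 AND origin IN ('ATL', 'JFK') → 61
flight=B40: dist_km < 5012 AND load_pct > 38 → 33
flight=B42: dist_km < 5012 AND load_pct > 38 → 169
flight=B51: dist_km < 4284 AND aircraft = 'A321' → 149
flight=B73: dist_km < 3768 AND load_pct < 40 → 2
flight=B91: dist_km < 5012 AND load_pct > 38 → 177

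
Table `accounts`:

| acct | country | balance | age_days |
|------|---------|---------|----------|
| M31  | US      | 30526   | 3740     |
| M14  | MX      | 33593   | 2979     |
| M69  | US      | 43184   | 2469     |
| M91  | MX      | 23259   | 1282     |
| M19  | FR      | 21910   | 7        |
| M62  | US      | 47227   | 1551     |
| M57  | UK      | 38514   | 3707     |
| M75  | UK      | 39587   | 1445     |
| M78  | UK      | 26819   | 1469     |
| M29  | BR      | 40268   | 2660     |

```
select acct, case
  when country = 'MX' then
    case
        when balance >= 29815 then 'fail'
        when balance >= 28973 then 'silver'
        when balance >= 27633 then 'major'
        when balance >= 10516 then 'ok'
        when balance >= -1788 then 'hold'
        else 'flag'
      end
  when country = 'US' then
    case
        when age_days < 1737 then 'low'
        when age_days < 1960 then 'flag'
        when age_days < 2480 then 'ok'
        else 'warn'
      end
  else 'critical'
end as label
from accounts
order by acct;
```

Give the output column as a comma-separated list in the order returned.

fail, critical, critical, warn, critical, low, ok, critical, critical, ok

acct=M14: country='MX' → inner[balance >= 29815] → fail
acct=M19: country='FR' → outer ELSE → critical
acct=M29: country='BR' → outer ELSE → critical
acct=M31: country='US' → inner[ELSE] → warn
acct=M57: country='UK' → outer ELSE → critical
acct=M62: country='US' → inner[age_days < 1737] → low
acct=M69: country='US' → inner[age_days < 2480] → ok
acct=M75: country='UK' → outer ELSE → critical
acct=M78: country='UK' → outer ELSE → critical
acct=M91: country='MX' → inner[balance >= 10516] → ok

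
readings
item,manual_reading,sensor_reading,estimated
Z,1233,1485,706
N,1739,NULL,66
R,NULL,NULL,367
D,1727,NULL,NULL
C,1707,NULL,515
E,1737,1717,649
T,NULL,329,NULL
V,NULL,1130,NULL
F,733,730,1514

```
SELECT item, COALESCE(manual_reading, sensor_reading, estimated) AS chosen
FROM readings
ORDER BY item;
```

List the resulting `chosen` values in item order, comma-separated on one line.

1707, 1727, 1737, 733, 1739, 367, 329, 1130, 1233

item=C: manual_reading=1707 → 1707
item=D: manual_reading=1727 → 1727
item=E: manual_reading=1737 → 1737
item=F: manual_reading=733 → 733
item=N: manual_reading=1739 → 1739
item=R: manual_reading=NULL, sensor_reading=NULL, estimated=367 → 367
item=T: manual_reading=NULL, sensor_reading=329 → 329
item=V: manual_reading=NULL, sensor_reading=1130 → 1130
item=Z: manual_reading=1233 → 1233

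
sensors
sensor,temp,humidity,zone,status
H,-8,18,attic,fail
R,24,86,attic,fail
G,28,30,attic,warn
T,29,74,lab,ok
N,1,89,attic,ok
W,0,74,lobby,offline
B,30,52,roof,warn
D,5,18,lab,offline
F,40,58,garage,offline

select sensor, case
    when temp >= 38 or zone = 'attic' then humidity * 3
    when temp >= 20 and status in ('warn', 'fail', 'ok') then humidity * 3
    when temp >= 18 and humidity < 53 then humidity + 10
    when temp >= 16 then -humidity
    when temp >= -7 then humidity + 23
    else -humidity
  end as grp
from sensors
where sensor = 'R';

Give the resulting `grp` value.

sensor = R: temp=24, humidity=86, zone=attic, status=fail.
temp >= 38 or zone = 'attic' → true → 258

258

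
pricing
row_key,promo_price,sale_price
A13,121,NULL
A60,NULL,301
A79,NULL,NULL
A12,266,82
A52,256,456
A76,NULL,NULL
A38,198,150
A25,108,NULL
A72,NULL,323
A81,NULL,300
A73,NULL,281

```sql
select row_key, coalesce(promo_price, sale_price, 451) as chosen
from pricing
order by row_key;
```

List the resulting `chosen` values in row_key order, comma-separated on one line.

266, 121, 108, 198, 256, 301, 323, 281, 451, 451, 300

row_key=A12: promo_price=266 → 266
row_key=A13: promo_price=121 → 121
row_key=A25: promo_price=108 → 108
row_key=A38: promo_price=198 → 198
row_key=A52: promo_price=256 → 256
row_key=A60: promo_price=NULL, sale_price=301 → 301
row_key=A72: promo_price=NULL, sale_price=323 → 323
row_key=A73: promo_price=NULL, sale_price=281 → 281
row_key=A76: promo_price=NULL, sale_price=NULL, → literal 451 → 451
row_key=A79: promo_price=NULL, sale_price=NULL, → literal 451 → 451
row_key=A81: promo_price=NULL, sale_price=300 → 300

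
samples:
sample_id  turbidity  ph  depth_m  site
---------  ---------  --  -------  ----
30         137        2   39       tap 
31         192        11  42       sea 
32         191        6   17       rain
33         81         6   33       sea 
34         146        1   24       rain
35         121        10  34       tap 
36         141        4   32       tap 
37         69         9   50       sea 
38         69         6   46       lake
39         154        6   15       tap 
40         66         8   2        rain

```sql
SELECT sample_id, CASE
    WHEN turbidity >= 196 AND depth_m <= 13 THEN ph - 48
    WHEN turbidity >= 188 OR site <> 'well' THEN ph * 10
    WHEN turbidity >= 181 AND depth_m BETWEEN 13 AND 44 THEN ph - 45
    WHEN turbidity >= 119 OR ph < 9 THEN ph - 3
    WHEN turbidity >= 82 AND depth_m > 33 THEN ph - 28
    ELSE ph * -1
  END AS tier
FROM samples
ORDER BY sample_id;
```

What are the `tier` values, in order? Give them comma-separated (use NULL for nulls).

20, 110, 60, 60, 10, 100, 40, 90, 60, 60, 80

sample_id=30: turbidity >= 188 OR site <> 'well' → 20
sample_id=31: turbidity >= 188 OR site <> 'well' → 110
sample_id=32: turbidity >= 188 OR site <> 'well' → 60
sample_id=33: turbidity >= 188 OR site <> 'well' → 60
sample_id=34: turbidity >= 188 OR site <> 'well' → 10
sample_id=35: turbidity >= 188 OR site <> 'well' → 100
sample_id=36: turbidity >= 188 OR site <> 'well' → 40
sample_id=37: turbidity >= 188 OR site <> 'well' → 90
sample_id=38: turbidity >= 188 OR site <> 'well' → 60
sample_id=39: turbidity >= 188 OR site <> 'well' → 60
sample_id=40: turbidity >= 188 OR site <> 'well' → 80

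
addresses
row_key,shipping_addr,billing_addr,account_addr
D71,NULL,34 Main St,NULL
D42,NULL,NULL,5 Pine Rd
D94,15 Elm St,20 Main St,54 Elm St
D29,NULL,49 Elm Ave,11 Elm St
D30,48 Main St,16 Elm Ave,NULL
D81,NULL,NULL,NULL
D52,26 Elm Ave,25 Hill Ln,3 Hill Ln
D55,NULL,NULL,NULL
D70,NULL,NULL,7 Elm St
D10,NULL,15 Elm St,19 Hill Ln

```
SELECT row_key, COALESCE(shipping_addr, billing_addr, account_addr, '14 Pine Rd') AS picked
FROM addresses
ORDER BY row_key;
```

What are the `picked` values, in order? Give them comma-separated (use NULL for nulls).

row_key=D10: shipping_addr=NULL, billing_addr=15 Elm St → 15 Elm St
row_key=D29: shipping_addr=NULL, billing_addr=49 Elm Ave → 49 Elm Ave
row_key=D30: shipping_addr=48 Main St → 48 Main St
row_key=D42: shipping_addr=NULL, billing_addr=NULL, account_addr=5 Pine Rd → 5 Pine Rd
row_key=D52: shipping_addr=26 Elm Ave → 26 Elm Ave
row_key=D55: shipping_addr=NULL, billing_addr=NULL, account_addr=NULL, → literal 14 Pine Rd → 14 Pine Rd
row_key=D70: shipping_addr=NULL, billing_addr=NULL, account_addr=7 Elm St → 7 Elm St
row_key=D71: shipping_addr=NULL, billing_addr=34 Main St → 34 Main St
row_key=D81: shipping_addr=NULL, billing_addr=NULL, account_addr=NULL, → literal 14 Pine Rd → 14 Pine Rd
row_key=D94: shipping_addr=15 Elm St → 15 Elm St

15 Elm St, 49 Elm Ave, 48 Main St, 5 Pine Rd, 26 Elm Ave, 14 Pine Rd, 7 Elm St, 34 Main St, 14 Pine Rd, 15 Elm St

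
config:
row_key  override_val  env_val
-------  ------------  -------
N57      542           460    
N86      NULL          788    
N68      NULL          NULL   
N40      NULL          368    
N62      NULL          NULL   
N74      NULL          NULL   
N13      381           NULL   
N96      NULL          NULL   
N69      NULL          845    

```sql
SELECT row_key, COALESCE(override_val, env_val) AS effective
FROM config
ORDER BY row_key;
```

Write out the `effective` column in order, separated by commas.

381, 368, 542, NULL, NULL, 845, NULL, 788, NULL

row_key=N13: override_val=381 → 381
row_key=N40: override_val=NULL, env_val=368 → 368
row_key=N57: override_val=542 → 542
row_key=N62: override_val=NULL, env_val=NULL (all NULL) → NULL
row_key=N68: override_val=NULL, env_val=NULL (all NULL) → NULL
row_key=N69: override_val=NULL, env_val=845 → 845
row_key=N74: override_val=NULL, env_val=NULL (all NULL) → NULL
row_key=N86: override_val=NULL, env_val=788 → 788
row_key=N96: override_val=NULL, env_val=NULL (all NULL) → NULL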